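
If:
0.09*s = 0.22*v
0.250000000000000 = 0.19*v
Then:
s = 3.22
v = 1.32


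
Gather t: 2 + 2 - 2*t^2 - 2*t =-2*t^2 - 2*t + 4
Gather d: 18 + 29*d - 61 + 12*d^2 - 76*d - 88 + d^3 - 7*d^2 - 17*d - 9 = d^3 + 5*d^2 - 64*d - 140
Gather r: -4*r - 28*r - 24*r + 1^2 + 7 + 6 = 14 - 56*r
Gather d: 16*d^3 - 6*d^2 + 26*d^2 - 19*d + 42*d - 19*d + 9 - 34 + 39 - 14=16*d^3 + 20*d^2 + 4*d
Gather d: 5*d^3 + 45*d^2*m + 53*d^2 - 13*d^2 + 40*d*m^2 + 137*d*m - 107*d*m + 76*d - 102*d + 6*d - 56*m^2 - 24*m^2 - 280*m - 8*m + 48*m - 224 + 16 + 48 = 5*d^3 + d^2*(45*m + 40) + d*(40*m^2 + 30*m - 20) - 80*m^2 - 240*m - 160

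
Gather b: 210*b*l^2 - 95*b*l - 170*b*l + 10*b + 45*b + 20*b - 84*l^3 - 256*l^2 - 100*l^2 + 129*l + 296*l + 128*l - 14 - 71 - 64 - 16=b*(210*l^2 - 265*l + 75) - 84*l^3 - 356*l^2 + 553*l - 165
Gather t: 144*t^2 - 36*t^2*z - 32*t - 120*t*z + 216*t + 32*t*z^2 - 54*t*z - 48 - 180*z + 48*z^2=t^2*(144 - 36*z) + t*(32*z^2 - 174*z + 184) + 48*z^2 - 180*z - 48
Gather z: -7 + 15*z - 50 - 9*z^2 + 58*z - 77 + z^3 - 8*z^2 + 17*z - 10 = z^3 - 17*z^2 + 90*z - 144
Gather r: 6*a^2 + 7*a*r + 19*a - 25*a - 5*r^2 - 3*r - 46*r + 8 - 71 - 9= 6*a^2 - 6*a - 5*r^2 + r*(7*a - 49) - 72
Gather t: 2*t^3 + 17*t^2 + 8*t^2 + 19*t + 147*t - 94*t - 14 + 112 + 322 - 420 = 2*t^3 + 25*t^2 + 72*t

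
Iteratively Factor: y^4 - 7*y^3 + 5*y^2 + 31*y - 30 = (y + 2)*(y^3 - 9*y^2 + 23*y - 15) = (y - 1)*(y + 2)*(y^2 - 8*y + 15) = (y - 5)*(y - 1)*(y + 2)*(y - 3)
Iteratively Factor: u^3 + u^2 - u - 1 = (u - 1)*(u^2 + 2*u + 1) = (u - 1)*(u + 1)*(u + 1)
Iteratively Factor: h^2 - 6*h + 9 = (h - 3)*(h - 3)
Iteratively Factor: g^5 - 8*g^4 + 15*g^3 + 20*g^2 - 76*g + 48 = (g - 4)*(g^4 - 4*g^3 - g^2 + 16*g - 12) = (g - 4)*(g - 1)*(g^3 - 3*g^2 - 4*g + 12) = (g - 4)*(g - 1)*(g + 2)*(g^2 - 5*g + 6) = (g - 4)*(g - 2)*(g - 1)*(g + 2)*(g - 3)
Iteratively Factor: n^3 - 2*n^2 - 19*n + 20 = (n + 4)*(n^2 - 6*n + 5) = (n - 1)*(n + 4)*(n - 5)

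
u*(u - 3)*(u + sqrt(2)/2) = u^3 - 3*u^2 + sqrt(2)*u^2/2 - 3*sqrt(2)*u/2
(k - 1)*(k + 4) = k^2 + 3*k - 4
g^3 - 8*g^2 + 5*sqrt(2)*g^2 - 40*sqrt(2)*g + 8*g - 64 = (g - 8)*(g + sqrt(2))*(g + 4*sqrt(2))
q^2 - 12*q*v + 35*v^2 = (q - 7*v)*(q - 5*v)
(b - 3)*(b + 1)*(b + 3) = b^3 + b^2 - 9*b - 9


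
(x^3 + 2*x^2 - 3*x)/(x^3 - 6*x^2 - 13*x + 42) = x*(x - 1)/(x^2 - 9*x + 14)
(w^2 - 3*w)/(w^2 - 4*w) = (w - 3)/(w - 4)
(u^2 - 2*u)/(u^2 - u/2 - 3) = 2*u/(2*u + 3)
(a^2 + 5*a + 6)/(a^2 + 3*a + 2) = (a + 3)/(a + 1)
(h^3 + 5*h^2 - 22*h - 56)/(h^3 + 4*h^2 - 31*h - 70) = (h - 4)/(h - 5)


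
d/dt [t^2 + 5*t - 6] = 2*t + 5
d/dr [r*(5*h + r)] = 5*h + 2*r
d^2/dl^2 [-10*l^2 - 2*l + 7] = -20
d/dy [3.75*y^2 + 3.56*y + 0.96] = 7.5*y + 3.56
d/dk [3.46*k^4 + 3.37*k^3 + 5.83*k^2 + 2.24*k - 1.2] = 13.84*k^3 + 10.11*k^2 + 11.66*k + 2.24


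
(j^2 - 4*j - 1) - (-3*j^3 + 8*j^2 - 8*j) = 3*j^3 - 7*j^2 + 4*j - 1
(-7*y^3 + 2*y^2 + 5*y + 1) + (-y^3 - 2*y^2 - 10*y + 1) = -8*y^3 - 5*y + 2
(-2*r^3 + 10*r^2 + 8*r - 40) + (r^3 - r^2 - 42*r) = -r^3 + 9*r^2 - 34*r - 40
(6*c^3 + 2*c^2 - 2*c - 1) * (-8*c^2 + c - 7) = -48*c^5 - 10*c^4 - 24*c^3 - 8*c^2 + 13*c + 7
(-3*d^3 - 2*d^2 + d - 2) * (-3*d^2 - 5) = 9*d^5 + 6*d^4 + 12*d^3 + 16*d^2 - 5*d + 10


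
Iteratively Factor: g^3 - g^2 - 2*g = (g + 1)*(g^2 - 2*g) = (g - 2)*(g + 1)*(g)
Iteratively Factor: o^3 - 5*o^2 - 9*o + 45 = (o - 5)*(o^2 - 9) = (o - 5)*(o + 3)*(o - 3)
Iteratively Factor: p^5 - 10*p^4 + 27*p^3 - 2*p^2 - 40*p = (p - 4)*(p^4 - 6*p^3 + 3*p^2 + 10*p) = (p - 4)*(p - 2)*(p^3 - 4*p^2 - 5*p) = (p - 4)*(p - 2)*(p + 1)*(p^2 - 5*p) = (p - 5)*(p - 4)*(p - 2)*(p + 1)*(p)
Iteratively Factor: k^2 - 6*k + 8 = (k - 2)*(k - 4)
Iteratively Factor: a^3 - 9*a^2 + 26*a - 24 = (a - 4)*(a^2 - 5*a + 6) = (a - 4)*(a - 3)*(a - 2)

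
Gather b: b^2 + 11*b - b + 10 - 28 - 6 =b^2 + 10*b - 24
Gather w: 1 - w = 1 - w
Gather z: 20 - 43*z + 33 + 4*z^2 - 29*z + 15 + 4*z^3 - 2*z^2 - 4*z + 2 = 4*z^3 + 2*z^2 - 76*z + 70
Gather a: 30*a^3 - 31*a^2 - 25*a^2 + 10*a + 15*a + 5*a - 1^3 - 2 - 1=30*a^3 - 56*a^2 + 30*a - 4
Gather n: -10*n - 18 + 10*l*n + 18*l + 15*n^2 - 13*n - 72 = 18*l + 15*n^2 + n*(10*l - 23) - 90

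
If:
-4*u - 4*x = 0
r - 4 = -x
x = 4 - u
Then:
No Solution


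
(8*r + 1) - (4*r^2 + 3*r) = -4*r^2 + 5*r + 1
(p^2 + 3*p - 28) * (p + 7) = p^3 + 10*p^2 - 7*p - 196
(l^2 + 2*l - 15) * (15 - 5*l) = -5*l^3 + 5*l^2 + 105*l - 225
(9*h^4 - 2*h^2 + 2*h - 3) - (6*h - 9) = 9*h^4 - 2*h^2 - 4*h + 6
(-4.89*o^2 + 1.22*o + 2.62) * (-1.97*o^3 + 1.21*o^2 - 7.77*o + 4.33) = 9.6333*o^5 - 8.3203*o^4 + 34.3101*o^3 - 27.4829*o^2 - 15.0748*o + 11.3446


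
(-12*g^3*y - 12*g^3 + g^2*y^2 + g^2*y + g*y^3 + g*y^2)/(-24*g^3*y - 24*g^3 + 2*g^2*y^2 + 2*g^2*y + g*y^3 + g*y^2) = (-12*g^2 + g*y + y^2)/(-24*g^2 + 2*g*y + y^2)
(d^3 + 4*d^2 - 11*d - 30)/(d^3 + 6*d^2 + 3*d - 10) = (d - 3)/(d - 1)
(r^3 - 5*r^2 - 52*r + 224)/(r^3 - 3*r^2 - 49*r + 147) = (r^2 - 12*r + 32)/(r^2 - 10*r + 21)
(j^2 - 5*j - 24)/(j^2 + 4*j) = (j^2 - 5*j - 24)/(j*(j + 4))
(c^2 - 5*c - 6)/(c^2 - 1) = (c - 6)/(c - 1)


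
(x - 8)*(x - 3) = x^2 - 11*x + 24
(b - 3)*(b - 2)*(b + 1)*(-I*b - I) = -I*b^4 + 3*I*b^3 + 3*I*b^2 - 7*I*b - 6*I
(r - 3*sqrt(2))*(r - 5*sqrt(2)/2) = r^2 - 11*sqrt(2)*r/2 + 15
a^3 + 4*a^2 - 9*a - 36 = (a - 3)*(a + 3)*(a + 4)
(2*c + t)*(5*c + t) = 10*c^2 + 7*c*t + t^2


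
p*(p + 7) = p^2 + 7*p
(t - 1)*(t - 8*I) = t^2 - t - 8*I*t + 8*I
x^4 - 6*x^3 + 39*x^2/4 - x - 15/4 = (x - 3)*(x - 5/2)*(x - 1)*(x + 1/2)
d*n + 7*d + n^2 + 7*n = (d + n)*(n + 7)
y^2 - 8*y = y*(y - 8)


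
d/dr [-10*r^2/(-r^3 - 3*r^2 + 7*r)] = 10*(-r^2 - 7)/(r^2 + 3*r - 7)^2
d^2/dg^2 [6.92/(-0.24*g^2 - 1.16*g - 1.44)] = (0.797184*g^2 + 3.853056*g - 6.92*(0.48*g + 1.16)*(0.96*g + 2.32) + 4.783104)/(0.24*g^2 + 1.16*g + 1.44)^3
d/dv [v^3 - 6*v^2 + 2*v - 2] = 3*v^2 - 12*v + 2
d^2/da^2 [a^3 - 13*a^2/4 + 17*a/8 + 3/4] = 6*a - 13/2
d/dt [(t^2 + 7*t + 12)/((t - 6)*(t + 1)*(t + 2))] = (-t^4 - 14*t^3 - 31*t^2 + 48*t + 108)/(t^6 - 6*t^5 - 23*t^4 + 72*t^3 + 328*t^2 + 384*t + 144)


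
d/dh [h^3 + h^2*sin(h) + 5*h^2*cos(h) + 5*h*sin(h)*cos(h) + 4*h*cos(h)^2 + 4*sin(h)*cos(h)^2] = -5*h^2*sin(h) + h^2*cos(h) + 3*h^2 + 2*h*sin(h) - 4*h*sin(2*h) + 10*h*cos(h) + 5*h*cos(2*h) + 5*sin(2*h)/2 + cos(h) + 2*cos(2*h) + 3*cos(3*h) + 2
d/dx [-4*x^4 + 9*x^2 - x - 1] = -16*x^3 + 18*x - 1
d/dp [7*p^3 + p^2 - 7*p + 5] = 21*p^2 + 2*p - 7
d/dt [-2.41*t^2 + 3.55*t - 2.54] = 3.55 - 4.82*t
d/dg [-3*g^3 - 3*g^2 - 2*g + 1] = -9*g^2 - 6*g - 2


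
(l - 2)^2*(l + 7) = l^3 + 3*l^2 - 24*l + 28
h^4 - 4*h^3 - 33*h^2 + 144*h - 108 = (h - 6)*(h - 3)*(h - 1)*(h + 6)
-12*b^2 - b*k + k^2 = (-4*b + k)*(3*b + k)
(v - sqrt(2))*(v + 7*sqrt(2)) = v^2 + 6*sqrt(2)*v - 14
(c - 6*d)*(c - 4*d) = c^2 - 10*c*d + 24*d^2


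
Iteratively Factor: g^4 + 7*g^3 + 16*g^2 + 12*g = (g + 3)*(g^3 + 4*g^2 + 4*g) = (g + 2)*(g + 3)*(g^2 + 2*g) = g*(g + 2)*(g + 3)*(g + 2)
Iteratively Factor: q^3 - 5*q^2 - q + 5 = (q - 1)*(q^2 - 4*q - 5) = (q - 1)*(q + 1)*(q - 5)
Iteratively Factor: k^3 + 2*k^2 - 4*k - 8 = (k - 2)*(k^2 + 4*k + 4) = (k - 2)*(k + 2)*(k + 2)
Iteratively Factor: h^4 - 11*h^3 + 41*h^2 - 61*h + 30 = (h - 5)*(h^3 - 6*h^2 + 11*h - 6) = (h - 5)*(h - 2)*(h^2 - 4*h + 3) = (h - 5)*(h - 3)*(h - 2)*(h - 1)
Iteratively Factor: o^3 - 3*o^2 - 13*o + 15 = (o - 1)*(o^2 - 2*o - 15) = (o - 1)*(o + 3)*(o - 5)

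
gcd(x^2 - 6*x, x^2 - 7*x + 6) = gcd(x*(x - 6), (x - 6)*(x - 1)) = x - 6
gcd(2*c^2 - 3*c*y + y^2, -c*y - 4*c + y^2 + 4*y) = -c + y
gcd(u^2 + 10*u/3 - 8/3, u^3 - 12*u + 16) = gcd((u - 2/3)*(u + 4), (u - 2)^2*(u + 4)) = u + 4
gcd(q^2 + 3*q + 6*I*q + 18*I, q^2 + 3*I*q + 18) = q + 6*I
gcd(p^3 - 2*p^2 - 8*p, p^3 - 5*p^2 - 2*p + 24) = p^2 - 2*p - 8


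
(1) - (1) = 0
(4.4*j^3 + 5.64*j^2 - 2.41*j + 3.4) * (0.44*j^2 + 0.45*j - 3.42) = 1.936*j^5 + 4.4616*j^4 - 13.5704*j^3 - 18.8773*j^2 + 9.7722*j - 11.628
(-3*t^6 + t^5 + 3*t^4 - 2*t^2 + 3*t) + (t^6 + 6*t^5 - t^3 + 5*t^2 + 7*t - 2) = -2*t^6 + 7*t^5 + 3*t^4 - t^3 + 3*t^2 + 10*t - 2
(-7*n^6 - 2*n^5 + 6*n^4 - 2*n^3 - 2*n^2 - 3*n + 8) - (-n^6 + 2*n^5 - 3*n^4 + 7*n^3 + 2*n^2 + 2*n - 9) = -6*n^6 - 4*n^5 + 9*n^4 - 9*n^3 - 4*n^2 - 5*n + 17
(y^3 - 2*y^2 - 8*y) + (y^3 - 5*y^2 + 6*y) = 2*y^3 - 7*y^2 - 2*y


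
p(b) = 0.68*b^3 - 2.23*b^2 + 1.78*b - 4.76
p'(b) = 2.04*b^2 - 4.46*b + 1.78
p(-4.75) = -136.41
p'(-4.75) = 68.99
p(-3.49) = -67.04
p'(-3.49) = 42.19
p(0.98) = -4.52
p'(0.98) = -0.63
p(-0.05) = -4.85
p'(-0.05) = 2.01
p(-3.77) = -79.60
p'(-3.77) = 47.59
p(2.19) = -4.41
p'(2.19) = 1.80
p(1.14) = -4.62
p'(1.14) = -0.65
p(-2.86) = -44.00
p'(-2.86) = 31.22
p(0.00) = -4.76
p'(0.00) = 1.78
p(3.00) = -1.13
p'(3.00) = 6.76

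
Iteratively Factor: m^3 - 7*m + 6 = (m - 2)*(m^2 + 2*m - 3) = (m - 2)*(m - 1)*(m + 3)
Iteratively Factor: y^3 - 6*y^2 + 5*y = (y - 5)*(y^2 - y) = (y - 5)*(y - 1)*(y)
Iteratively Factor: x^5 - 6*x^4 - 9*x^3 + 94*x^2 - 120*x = (x - 2)*(x^4 - 4*x^3 - 17*x^2 + 60*x) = (x - 3)*(x - 2)*(x^3 - x^2 - 20*x) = x*(x - 3)*(x - 2)*(x^2 - x - 20) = x*(x - 5)*(x - 3)*(x - 2)*(x + 4)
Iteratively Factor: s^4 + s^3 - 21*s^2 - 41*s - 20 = (s + 1)*(s^3 - 21*s - 20) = (s + 1)^2*(s^2 - s - 20) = (s + 1)^2*(s + 4)*(s - 5)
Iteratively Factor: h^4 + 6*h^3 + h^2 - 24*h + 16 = (h + 4)*(h^3 + 2*h^2 - 7*h + 4) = (h + 4)^2*(h^2 - 2*h + 1) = (h - 1)*(h + 4)^2*(h - 1)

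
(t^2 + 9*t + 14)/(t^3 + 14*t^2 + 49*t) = (t + 2)/(t*(t + 7))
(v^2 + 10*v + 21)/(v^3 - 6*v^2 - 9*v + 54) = (v + 7)/(v^2 - 9*v + 18)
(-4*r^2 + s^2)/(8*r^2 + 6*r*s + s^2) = (-2*r + s)/(4*r + s)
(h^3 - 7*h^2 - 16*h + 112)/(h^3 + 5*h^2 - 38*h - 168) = (h^2 - 11*h + 28)/(h^2 + h - 42)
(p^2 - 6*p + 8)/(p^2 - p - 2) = (p - 4)/(p + 1)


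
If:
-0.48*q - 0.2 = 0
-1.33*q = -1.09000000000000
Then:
No Solution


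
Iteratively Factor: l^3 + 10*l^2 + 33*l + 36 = (l + 3)*(l^2 + 7*l + 12) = (l + 3)*(l + 4)*(l + 3)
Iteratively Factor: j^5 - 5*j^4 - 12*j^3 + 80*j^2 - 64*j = (j - 1)*(j^4 - 4*j^3 - 16*j^2 + 64*j) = (j - 4)*(j - 1)*(j^3 - 16*j) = j*(j - 4)*(j - 1)*(j^2 - 16) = j*(j - 4)^2*(j - 1)*(j + 4)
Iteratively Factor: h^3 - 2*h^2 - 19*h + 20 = (h - 5)*(h^2 + 3*h - 4) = (h - 5)*(h + 4)*(h - 1)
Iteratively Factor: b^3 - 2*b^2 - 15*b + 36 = (b - 3)*(b^2 + b - 12) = (b - 3)*(b + 4)*(b - 3)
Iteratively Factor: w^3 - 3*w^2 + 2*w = (w - 1)*(w^2 - 2*w) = w*(w - 1)*(w - 2)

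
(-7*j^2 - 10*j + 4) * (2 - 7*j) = 49*j^3 + 56*j^2 - 48*j + 8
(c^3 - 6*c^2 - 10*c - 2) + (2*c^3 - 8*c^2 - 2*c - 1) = 3*c^3 - 14*c^2 - 12*c - 3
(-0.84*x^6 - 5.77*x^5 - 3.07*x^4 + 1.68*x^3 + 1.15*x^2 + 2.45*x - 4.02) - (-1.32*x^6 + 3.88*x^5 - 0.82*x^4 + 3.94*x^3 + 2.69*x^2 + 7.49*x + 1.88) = 0.48*x^6 - 9.65*x^5 - 2.25*x^4 - 2.26*x^3 - 1.54*x^2 - 5.04*x - 5.9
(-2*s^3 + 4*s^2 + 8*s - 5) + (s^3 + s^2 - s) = -s^3 + 5*s^2 + 7*s - 5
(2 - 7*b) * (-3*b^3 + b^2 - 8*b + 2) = 21*b^4 - 13*b^3 + 58*b^2 - 30*b + 4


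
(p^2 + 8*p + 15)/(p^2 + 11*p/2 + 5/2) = 2*(p + 3)/(2*p + 1)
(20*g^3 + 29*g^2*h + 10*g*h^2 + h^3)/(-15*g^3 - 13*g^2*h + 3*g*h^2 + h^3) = (-4*g - h)/(3*g - h)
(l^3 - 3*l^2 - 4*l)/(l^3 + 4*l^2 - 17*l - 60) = l*(l + 1)/(l^2 + 8*l + 15)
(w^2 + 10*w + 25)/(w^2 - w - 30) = (w + 5)/(w - 6)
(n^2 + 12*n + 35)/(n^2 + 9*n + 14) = (n + 5)/(n + 2)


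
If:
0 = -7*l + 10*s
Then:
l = 10*s/7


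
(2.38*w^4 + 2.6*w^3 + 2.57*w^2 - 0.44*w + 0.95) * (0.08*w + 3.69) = 0.1904*w^5 + 8.9902*w^4 + 9.7996*w^3 + 9.4481*w^2 - 1.5476*w + 3.5055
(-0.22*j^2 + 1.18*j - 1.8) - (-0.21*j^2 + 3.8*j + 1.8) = -0.01*j^2 - 2.62*j - 3.6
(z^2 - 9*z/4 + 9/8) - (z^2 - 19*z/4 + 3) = 5*z/2 - 15/8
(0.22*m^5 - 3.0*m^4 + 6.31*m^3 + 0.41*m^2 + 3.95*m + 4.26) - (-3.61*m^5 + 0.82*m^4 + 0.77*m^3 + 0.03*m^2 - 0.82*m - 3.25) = 3.83*m^5 - 3.82*m^4 + 5.54*m^3 + 0.38*m^2 + 4.77*m + 7.51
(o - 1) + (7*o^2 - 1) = 7*o^2 + o - 2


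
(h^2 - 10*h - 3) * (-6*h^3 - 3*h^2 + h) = -6*h^5 + 57*h^4 + 49*h^3 - h^2 - 3*h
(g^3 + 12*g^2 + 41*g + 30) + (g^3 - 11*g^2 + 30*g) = 2*g^3 + g^2 + 71*g + 30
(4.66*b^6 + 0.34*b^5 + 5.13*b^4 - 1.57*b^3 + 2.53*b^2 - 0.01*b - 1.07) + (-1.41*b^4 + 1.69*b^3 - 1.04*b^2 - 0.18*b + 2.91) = 4.66*b^6 + 0.34*b^5 + 3.72*b^4 + 0.12*b^3 + 1.49*b^2 - 0.19*b + 1.84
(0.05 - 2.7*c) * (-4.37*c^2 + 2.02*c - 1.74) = 11.799*c^3 - 5.6725*c^2 + 4.799*c - 0.087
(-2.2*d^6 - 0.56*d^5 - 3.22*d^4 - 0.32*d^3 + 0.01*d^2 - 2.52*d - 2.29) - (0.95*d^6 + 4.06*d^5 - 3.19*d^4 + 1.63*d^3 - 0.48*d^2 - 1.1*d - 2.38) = -3.15*d^6 - 4.62*d^5 - 0.0300000000000002*d^4 - 1.95*d^3 + 0.49*d^2 - 1.42*d + 0.0899999999999999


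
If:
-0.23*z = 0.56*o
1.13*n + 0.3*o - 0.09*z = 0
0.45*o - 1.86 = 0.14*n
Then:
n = -1.66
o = 3.62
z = -8.81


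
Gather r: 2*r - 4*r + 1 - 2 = -2*r - 1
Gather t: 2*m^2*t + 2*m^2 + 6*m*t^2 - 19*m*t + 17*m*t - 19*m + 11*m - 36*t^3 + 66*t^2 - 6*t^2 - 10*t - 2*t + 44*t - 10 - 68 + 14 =2*m^2 - 8*m - 36*t^3 + t^2*(6*m + 60) + t*(2*m^2 - 2*m + 32) - 64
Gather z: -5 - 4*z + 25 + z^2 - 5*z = z^2 - 9*z + 20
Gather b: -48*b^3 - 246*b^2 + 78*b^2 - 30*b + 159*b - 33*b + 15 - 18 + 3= -48*b^3 - 168*b^2 + 96*b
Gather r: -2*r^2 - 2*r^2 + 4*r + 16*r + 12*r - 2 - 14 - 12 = -4*r^2 + 32*r - 28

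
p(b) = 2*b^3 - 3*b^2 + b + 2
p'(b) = 6*b^2 - 6*b + 1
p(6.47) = 424.57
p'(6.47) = 213.35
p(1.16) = 2.24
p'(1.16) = 2.11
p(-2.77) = -66.30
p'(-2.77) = 63.66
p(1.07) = 2.09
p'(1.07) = 1.45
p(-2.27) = -39.12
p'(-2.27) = 45.54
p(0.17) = 2.09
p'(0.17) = 0.15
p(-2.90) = -74.91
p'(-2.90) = 68.86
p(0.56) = 1.97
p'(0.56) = -0.48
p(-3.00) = -82.00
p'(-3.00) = 73.00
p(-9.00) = -1708.00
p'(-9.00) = 541.00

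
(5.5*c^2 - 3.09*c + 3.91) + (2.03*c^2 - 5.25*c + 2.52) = 7.53*c^2 - 8.34*c + 6.43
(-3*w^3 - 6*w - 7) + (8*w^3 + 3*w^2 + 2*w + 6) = 5*w^3 + 3*w^2 - 4*w - 1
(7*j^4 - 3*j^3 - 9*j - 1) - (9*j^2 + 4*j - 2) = 7*j^4 - 3*j^3 - 9*j^2 - 13*j + 1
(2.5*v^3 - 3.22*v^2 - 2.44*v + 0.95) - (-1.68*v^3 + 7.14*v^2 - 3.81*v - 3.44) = 4.18*v^3 - 10.36*v^2 + 1.37*v + 4.39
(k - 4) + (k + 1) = 2*k - 3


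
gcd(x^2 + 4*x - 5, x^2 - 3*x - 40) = x + 5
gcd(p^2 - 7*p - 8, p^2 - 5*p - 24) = p - 8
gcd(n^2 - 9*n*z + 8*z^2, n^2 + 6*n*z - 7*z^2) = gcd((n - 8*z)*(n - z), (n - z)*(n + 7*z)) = -n + z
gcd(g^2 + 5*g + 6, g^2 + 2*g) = g + 2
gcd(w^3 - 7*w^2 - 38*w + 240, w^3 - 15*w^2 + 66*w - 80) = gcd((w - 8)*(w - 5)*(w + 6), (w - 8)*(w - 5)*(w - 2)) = w^2 - 13*w + 40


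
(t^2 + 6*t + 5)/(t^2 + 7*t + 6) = (t + 5)/(t + 6)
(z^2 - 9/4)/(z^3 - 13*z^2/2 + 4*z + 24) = (z - 3/2)/(z^2 - 8*z + 16)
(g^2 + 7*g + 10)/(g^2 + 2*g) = (g + 5)/g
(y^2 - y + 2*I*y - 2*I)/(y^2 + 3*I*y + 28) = (y^2 - y + 2*I*y - 2*I)/(y^2 + 3*I*y + 28)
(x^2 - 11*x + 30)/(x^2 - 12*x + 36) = (x - 5)/(x - 6)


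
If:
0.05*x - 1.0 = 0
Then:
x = 20.00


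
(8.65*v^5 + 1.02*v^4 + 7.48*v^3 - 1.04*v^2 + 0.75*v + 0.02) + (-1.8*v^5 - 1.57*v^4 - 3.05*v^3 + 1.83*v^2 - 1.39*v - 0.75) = 6.85*v^5 - 0.55*v^4 + 4.43*v^3 + 0.79*v^2 - 0.64*v - 0.73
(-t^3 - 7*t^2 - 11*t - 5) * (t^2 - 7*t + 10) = -t^5 + 28*t^3 + 2*t^2 - 75*t - 50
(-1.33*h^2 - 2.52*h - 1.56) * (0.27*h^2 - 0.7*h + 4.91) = -0.3591*h^4 + 0.2506*h^3 - 5.1875*h^2 - 11.2812*h - 7.6596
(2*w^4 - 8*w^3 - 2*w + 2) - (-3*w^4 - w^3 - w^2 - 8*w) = 5*w^4 - 7*w^3 + w^2 + 6*w + 2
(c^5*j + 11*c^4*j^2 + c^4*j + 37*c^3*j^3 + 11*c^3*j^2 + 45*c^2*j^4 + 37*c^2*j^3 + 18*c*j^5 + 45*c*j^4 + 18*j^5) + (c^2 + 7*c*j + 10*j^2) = c^5*j + 11*c^4*j^2 + c^4*j + 37*c^3*j^3 + 11*c^3*j^2 + 45*c^2*j^4 + 37*c^2*j^3 + c^2 + 18*c*j^5 + 45*c*j^4 + 7*c*j + 18*j^5 + 10*j^2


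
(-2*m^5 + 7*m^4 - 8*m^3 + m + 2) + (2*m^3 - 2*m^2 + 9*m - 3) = -2*m^5 + 7*m^4 - 6*m^3 - 2*m^2 + 10*m - 1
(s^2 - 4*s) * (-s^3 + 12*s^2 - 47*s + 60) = -s^5 + 16*s^4 - 95*s^3 + 248*s^2 - 240*s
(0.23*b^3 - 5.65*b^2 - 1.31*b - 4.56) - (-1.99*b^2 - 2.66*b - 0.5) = 0.23*b^3 - 3.66*b^2 + 1.35*b - 4.06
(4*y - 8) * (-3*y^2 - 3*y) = -12*y^3 + 12*y^2 + 24*y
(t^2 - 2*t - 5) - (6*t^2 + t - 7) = -5*t^2 - 3*t + 2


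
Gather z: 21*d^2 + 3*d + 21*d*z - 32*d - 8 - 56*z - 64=21*d^2 - 29*d + z*(21*d - 56) - 72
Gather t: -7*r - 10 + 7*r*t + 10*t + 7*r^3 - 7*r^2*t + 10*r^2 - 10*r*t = 7*r^3 + 10*r^2 - 7*r + t*(-7*r^2 - 3*r + 10) - 10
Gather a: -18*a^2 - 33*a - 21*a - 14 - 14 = -18*a^2 - 54*a - 28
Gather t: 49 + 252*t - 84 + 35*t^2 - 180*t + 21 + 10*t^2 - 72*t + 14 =45*t^2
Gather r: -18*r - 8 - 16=-18*r - 24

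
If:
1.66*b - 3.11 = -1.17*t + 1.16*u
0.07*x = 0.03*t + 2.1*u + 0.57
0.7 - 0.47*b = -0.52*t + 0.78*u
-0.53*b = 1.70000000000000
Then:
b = -3.21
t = 29.54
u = 22.52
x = 696.51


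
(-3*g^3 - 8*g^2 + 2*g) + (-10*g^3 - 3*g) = -13*g^3 - 8*g^2 - g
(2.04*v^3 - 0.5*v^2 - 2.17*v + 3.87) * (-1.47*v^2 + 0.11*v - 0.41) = -2.9988*v^5 + 0.9594*v^4 + 2.2985*v^3 - 5.7226*v^2 + 1.3154*v - 1.5867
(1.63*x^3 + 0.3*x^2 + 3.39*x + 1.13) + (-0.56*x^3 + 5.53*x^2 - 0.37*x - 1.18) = 1.07*x^3 + 5.83*x^2 + 3.02*x - 0.05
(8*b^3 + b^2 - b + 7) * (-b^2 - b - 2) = -8*b^5 - 9*b^4 - 16*b^3 - 8*b^2 - 5*b - 14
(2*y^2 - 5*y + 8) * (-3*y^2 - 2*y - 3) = -6*y^4 + 11*y^3 - 20*y^2 - y - 24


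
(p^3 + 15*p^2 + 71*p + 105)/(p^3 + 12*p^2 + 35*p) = (p + 3)/p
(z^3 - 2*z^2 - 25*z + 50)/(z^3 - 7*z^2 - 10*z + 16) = (z^3 - 2*z^2 - 25*z + 50)/(z^3 - 7*z^2 - 10*z + 16)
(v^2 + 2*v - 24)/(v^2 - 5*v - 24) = (-v^2 - 2*v + 24)/(-v^2 + 5*v + 24)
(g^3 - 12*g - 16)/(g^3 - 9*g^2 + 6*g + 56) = (g + 2)/(g - 7)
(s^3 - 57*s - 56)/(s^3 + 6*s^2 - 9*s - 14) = (s - 8)/(s - 2)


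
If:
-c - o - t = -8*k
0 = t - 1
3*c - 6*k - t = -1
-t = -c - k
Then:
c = 2/3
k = 1/3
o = 1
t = 1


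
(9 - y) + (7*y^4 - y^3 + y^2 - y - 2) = 7*y^4 - y^3 + y^2 - 2*y + 7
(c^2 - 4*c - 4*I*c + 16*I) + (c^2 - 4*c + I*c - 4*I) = 2*c^2 - 8*c - 3*I*c + 12*I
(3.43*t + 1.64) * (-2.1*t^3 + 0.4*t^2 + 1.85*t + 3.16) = -7.203*t^4 - 2.072*t^3 + 7.0015*t^2 + 13.8728*t + 5.1824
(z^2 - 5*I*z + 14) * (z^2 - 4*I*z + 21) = z^4 - 9*I*z^3 + 15*z^2 - 161*I*z + 294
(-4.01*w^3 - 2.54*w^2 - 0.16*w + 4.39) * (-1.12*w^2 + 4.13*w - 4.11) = 4.4912*w^5 - 13.7165*w^4 + 6.1701*w^3 + 4.8618*w^2 + 18.7883*w - 18.0429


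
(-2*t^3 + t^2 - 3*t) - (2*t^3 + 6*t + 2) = -4*t^3 + t^2 - 9*t - 2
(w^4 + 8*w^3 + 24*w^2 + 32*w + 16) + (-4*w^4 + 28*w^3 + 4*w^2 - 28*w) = -3*w^4 + 36*w^3 + 28*w^2 + 4*w + 16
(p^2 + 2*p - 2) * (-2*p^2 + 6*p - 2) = -2*p^4 + 2*p^3 + 14*p^2 - 16*p + 4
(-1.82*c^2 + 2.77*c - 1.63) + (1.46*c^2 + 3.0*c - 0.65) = -0.36*c^2 + 5.77*c - 2.28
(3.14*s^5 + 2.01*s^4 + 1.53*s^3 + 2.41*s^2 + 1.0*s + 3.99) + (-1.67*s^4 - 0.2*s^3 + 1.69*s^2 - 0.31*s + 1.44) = 3.14*s^5 + 0.34*s^4 + 1.33*s^3 + 4.1*s^2 + 0.69*s + 5.43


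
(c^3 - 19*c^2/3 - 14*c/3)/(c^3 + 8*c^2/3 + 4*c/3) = (c - 7)/(c + 2)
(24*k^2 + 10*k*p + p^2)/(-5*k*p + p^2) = (24*k^2 + 10*k*p + p^2)/(p*(-5*k + p))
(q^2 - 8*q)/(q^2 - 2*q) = (q - 8)/(q - 2)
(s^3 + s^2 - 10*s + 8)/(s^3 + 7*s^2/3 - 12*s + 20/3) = 3*(s^2 + 3*s - 4)/(3*s^2 + 13*s - 10)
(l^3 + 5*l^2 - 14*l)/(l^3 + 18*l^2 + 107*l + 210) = l*(l - 2)/(l^2 + 11*l + 30)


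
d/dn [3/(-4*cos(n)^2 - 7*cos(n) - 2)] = -3*(8*cos(n) + 7)*sin(n)/(4*cos(n)^2 + 7*cos(n) + 2)^2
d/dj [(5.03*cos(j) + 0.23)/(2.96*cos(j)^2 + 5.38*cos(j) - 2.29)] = (14.8888*cos(j)^2 + 1.3616*cos(j) + 12.7561)*sin(j)/(8.7616*cos(j)^4 + 31.8496*cos(j)^3 + 15.3876*cos(j)^2 - 24.6404*cos(j) + 5.2441)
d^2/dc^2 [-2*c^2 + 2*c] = -4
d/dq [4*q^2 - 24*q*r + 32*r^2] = 8*q - 24*r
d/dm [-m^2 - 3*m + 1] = -2*m - 3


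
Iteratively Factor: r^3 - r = (r + 1)*(r^2 - r) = r*(r + 1)*(r - 1)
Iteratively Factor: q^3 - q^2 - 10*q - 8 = (q - 4)*(q^2 + 3*q + 2) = (q - 4)*(q + 1)*(q + 2)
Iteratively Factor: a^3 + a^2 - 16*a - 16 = (a + 1)*(a^2 - 16) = (a - 4)*(a + 1)*(a + 4)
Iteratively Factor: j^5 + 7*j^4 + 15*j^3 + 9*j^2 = (j + 3)*(j^4 + 4*j^3 + 3*j^2) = (j + 3)^2*(j^3 + j^2) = j*(j + 3)^2*(j^2 + j) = j^2*(j + 3)^2*(j + 1)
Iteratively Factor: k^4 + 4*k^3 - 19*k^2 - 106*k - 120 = (k + 4)*(k^3 - 19*k - 30) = (k - 5)*(k + 4)*(k^2 + 5*k + 6) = (k - 5)*(k + 3)*(k + 4)*(k + 2)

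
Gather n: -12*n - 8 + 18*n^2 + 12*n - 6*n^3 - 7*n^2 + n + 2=-6*n^3 + 11*n^2 + n - 6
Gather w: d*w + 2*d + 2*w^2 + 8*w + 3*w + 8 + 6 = 2*d + 2*w^2 + w*(d + 11) + 14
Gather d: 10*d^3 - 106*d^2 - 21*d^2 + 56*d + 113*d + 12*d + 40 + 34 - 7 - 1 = 10*d^3 - 127*d^2 + 181*d + 66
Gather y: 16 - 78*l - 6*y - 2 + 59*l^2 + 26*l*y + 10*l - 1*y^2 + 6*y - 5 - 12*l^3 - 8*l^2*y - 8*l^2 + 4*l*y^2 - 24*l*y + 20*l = -12*l^3 + 51*l^2 - 48*l + y^2*(4*l - 1) + y*(-8*l^2 + 2*l) + 9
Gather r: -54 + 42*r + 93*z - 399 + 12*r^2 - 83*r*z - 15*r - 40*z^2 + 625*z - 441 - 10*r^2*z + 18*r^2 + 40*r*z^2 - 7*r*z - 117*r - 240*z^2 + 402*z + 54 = r^2*(30 - 10*z) + r*(40*z^2 - 90*z - 90) - 280*z^2 + 1120*z - 840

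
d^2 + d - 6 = (d - 2)*(d + 3)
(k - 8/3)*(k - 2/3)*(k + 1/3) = k^3 - 3*k^2 + 2*k/3 + 16/27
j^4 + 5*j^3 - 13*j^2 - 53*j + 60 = (j - 3)*(j - 1)*(j + 4)*(j + 5)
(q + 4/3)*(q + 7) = q^2 + 25*q/3 + 28/3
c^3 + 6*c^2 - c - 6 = (c - 1)*(c + 1)*(c + 6)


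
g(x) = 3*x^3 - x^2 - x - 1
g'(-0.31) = 0.48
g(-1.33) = -8.50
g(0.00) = -1.00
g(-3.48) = -136.06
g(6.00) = 605.00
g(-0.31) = -0.88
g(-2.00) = -27.00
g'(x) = 9*x^2 - 2*x - 1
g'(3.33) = 92.14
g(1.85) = 12.72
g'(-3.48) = 114.95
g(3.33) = 95.36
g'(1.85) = 26.10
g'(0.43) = -0.20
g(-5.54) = -536.25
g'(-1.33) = 17.58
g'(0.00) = -1.00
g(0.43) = -1.38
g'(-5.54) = 286.30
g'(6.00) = 311.00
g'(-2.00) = 39.00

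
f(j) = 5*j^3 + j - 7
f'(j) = 15*j^2 + 1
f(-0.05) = -7.05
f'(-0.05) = 1.04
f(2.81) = 106.75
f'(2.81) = 119.44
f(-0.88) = -11.29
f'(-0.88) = 12.62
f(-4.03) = -338.28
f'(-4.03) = 244.61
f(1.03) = -0.51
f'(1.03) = 16.91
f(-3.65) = -253.79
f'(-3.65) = 200.84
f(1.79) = 23.47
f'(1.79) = 49.06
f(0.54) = -5.67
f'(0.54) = 5.37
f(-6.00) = -1093.00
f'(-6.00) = 541.00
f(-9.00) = -3661.00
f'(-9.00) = 1216.00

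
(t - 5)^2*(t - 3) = t^3 - 13*t^2 + 55*t - 75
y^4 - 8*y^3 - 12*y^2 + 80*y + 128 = (y - 8)*(y - 4)*(y + 2)^2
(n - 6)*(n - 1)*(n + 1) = n^3 - 6*n^2 - n + 6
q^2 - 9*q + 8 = (q - 8)*(q - 1)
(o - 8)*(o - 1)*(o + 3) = o^3 - 6*o^2 - 19*o + 24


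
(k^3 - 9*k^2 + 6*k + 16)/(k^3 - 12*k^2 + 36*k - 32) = (k + 1)/(k - 2)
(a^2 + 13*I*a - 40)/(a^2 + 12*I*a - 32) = (a + 5*I)/(a + 4*I)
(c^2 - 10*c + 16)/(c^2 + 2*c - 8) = (c - 8)/(c + 4)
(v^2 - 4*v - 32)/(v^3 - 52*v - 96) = (v + 4)/(v^2 + 8*v + 12)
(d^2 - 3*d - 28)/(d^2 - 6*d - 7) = (d + 4)/(d + 1)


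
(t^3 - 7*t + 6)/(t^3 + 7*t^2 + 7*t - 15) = (t - 2)/(t + 5)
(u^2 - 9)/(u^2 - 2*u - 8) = (9 - u^2)/(-u^2 + 2*u + 8)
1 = 1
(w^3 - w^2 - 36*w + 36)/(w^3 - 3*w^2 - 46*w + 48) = (w - 6)/(w - 8)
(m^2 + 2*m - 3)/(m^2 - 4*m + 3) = (m + 3)/(m - 3)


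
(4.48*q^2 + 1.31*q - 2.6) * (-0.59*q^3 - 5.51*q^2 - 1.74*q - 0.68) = -2.6432*q^5 - 25.4577*q^4 - 13.4793*q^3 + 9.0002*q^2 + 3.6332*q + 1.768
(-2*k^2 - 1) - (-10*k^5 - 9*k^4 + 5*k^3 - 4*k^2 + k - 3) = 10*k^5 + 9*k^4 - 5*k^3 + 2*k^2 - k + 2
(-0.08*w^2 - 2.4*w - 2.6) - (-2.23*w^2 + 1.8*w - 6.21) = 2.15*w^2 - 4.2*w + 3.61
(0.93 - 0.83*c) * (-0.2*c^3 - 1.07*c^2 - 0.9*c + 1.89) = 0.166*c^4 + 0.7021*c^3 - 0.2481*c^2 - 2.4057*c + 1.7577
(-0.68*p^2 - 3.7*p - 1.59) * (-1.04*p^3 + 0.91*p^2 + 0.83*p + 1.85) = 0.7072*p^5 + 3.2292*p^4 - 2.2778*p^3 - 5.7759*p^2 - 8.1647*p - 2.9415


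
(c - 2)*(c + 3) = c^2 + c - 6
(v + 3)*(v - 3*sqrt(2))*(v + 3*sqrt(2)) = v^3 + 3*v^2 - 18*v - 54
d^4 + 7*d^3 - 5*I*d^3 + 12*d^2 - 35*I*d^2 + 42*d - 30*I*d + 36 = (d + 6)*(d - 6*I)*(-I*d + 1)*(I*d + I)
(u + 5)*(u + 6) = u^2 + 11*u + 30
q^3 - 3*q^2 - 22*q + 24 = (q - 6)*(q - 1)*(q + 4)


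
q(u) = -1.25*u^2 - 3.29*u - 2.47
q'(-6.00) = 11.71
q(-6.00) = -27.73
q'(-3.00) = 4.21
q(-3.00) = -3.85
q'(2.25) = -8.92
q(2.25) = -16.20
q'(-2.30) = 2.46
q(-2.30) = -1.52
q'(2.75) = -10.16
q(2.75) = -20.97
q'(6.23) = -18.86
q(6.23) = -71.48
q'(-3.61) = 5.74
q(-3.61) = -6.88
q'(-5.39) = 10.18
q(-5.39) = -21.05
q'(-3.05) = 4.34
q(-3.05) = -4.06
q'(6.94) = -20.64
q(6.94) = -85.51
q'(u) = -2.5*u - 3.29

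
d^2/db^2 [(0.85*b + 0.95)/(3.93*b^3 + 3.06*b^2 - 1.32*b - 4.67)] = (78.76899*b^5 + 237.40344*b^4 + 207.5292*b^3 + 211.00482*b^2 + 154.46925*b + 19.98246)/(60.698457*b^9 + 141.784182*b^8 + 49.23504*b^7 - 282.974769*b^6 - 353.499876*b^5 + 30.167748*b^4 + 368.005347*b^3 + 175.794678*b^2 - 86.363244*b - 101.847563)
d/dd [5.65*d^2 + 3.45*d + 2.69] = 11.3*d + 3.45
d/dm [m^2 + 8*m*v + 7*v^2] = 2*m + 8*v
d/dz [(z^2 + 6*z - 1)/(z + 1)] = (z^2 + 2*z + 7)/(z^2 + 2*z + 1)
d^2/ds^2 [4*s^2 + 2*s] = 8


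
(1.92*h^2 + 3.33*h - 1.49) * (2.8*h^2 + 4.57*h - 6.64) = 5.376*h^4 + 18.0984*h^3 - 1.7027*h^2 - 28.9205*h + 9.8936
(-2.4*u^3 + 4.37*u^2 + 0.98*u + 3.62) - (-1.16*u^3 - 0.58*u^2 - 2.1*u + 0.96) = -1.24*u^3 + 4.95*u^2 + 3.08*u + 2.66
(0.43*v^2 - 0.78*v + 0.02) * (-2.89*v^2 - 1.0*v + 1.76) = -1.2427*v^4 + 1.8242*v^3 + 1.479*v^2 - 1.3928*v + 0.0352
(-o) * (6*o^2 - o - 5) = -6*o^3 + o^2 + 5*o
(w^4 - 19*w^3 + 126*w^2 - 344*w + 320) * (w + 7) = w^5 - 12*w^4 - 7*w^3 + 538*w^2 - 2088*w + 2240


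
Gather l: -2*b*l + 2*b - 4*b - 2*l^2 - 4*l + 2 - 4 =-2*b - 2*l^2 + l*(-2*b - 4) - 2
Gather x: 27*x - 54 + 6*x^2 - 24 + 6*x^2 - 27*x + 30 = 12*x^2 - 48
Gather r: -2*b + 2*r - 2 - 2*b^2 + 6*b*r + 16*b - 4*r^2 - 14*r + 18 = -2*b^2 + 14*b - 4*r^2 + r*(6*b - 12) + 16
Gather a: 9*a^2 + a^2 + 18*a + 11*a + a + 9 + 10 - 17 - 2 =10*a^2 + 30*a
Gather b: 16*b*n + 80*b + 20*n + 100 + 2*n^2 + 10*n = b*(16*n + 80) + 2*n^2 + 30*n + 100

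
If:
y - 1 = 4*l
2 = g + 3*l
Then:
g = 11/4 - 3*y/4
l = y/4 - 1/4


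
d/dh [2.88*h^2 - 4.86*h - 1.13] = 5.76*h - 4.86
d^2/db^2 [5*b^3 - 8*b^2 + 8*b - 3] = 30*b - 16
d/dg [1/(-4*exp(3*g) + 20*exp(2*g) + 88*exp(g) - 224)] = (3*exp(2*g) - 10*exp(g) - 22)*exp(g)/(4*(exp(3*g) - 5*exp(2*g) - 22*exp(g) + 56)^2)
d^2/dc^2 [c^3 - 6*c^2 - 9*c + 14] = 6*c - 12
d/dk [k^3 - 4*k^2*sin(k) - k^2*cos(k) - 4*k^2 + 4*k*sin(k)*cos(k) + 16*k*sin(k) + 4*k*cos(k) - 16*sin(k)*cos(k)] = k^2*sin(k) - 4*k^2*cos(k) + 3*k^2 - 12*k*sin(k) + 14*k*cos(k) + 4*k*cos(2*k) - 8*k + 16*sin(k) + 2*sin(2*k) + 4*cos(k) - 16*cos(2*k)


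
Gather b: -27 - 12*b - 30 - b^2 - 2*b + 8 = -b^2 - 14*b - 49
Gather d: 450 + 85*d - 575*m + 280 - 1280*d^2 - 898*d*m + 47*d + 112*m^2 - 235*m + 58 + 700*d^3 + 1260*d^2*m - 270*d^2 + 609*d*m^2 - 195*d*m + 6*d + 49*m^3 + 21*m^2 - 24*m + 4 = 700*d^3 + d^2*(1260*m - 1550) + d*(609*m^2 - 1093*m + 138) + 49*m^3 + 133*m^2 - 834*m + 792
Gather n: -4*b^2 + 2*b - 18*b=-4*b^2 - 16*b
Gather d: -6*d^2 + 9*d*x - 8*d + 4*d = -6*d^2 + d*(9*x - 4)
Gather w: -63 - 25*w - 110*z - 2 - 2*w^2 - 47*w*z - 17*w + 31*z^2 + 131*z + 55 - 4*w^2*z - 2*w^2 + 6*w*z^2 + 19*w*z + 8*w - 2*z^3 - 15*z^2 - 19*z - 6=w^2*(-4*z - 4) + w*(6*z^2 - 28*z - 34) - 2*z^3 + 16*z^2 + 2*z - 16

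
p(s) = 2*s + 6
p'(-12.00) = 2.00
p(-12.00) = -18.00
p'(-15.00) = 2.00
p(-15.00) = -24.00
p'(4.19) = 2.00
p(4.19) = 14.38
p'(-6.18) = 2.00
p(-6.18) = -6.36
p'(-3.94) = 2.00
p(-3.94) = -1.88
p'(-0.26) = 2.00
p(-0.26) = 5.48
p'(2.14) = 2.00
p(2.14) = 10.28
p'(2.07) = 2.00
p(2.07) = 10.14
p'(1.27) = 2.00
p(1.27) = 8.54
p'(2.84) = 2.00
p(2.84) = 11.68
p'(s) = 2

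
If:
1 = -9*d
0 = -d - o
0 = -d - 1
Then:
No Solution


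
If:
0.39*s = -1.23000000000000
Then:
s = -3.15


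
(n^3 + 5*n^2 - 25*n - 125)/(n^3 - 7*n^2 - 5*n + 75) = (n^2 + 10*n + 25)/(n^2 - 2*n - 15)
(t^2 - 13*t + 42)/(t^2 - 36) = (t - 7)/(t + 6)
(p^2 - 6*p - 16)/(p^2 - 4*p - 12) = (p - 8)/(p - 6)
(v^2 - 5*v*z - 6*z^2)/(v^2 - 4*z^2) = (v^2 - 5*v*z - 6*z^2)/(v^2 - 4*z^2)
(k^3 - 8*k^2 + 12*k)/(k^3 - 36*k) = (k - 2)/(k + 6)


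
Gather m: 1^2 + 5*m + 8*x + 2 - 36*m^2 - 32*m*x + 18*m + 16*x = -36*m^2 + m*(23 - 32*x) + 24*x + 3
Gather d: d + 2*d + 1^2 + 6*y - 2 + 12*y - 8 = 3*d + 18*y - 9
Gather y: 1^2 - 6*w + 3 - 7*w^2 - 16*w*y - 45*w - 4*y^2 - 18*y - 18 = -7*w^2 - 51*w - 4*y^2 + y*(-16*w - 18) - 14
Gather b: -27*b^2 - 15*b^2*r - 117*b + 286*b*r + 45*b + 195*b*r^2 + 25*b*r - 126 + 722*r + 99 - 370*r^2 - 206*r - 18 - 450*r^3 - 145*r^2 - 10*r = b^2*(-15*r - 27) + b*(195*r^2 + 311*r - 72) - 450*r^3 - 515*r^2 + 506*r - 45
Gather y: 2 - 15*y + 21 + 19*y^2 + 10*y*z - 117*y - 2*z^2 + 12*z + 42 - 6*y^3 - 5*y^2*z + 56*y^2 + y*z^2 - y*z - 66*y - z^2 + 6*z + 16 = -6*y^3 + y^2*(75 - 5*z) + y*(z^2 + 9*z - 198) - 3*z^2 + 18*z + 81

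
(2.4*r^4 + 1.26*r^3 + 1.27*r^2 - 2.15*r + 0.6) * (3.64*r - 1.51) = 8.736*r^5 + 0.962400000000001*r^4 + 2.7202*r^3 - 9.7437*r^2 + 5.4305*r - 0.906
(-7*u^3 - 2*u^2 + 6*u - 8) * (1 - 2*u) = 14*u^4 - 3*u^3 - 14*u^2 + 22*u - 8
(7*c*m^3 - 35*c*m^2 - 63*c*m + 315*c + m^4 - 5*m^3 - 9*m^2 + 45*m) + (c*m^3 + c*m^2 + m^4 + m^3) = 8*c*m^3 - 34*c*m^2 - 63*c*m + 315*c + 2*m^4 - 4*m^3 - 9*m^2 + 45*m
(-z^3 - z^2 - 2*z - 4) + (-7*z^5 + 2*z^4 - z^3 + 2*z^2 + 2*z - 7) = -7*z^5 + 2*z^4 - 2*z^3 + z^2 - 11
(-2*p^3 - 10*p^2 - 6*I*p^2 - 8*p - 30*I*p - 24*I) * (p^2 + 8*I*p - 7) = -2*p^5 - 10*p^4 - 22*I*p^4 + 54*p^3 - 110*I*p^3 + 310*p^2 - 46*I*p^2 + 248*p + 210*I*p + 168*I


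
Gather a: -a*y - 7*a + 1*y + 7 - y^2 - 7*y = a*(-y - 7) - y^2 - 6*y + 7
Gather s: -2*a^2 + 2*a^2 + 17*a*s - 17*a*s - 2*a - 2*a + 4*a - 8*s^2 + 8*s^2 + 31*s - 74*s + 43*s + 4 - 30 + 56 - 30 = 0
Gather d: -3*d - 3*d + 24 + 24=48 - 6*d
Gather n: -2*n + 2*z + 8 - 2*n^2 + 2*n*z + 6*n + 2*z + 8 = -2*n^2 + n*(2*z + 4) + 4*z + 16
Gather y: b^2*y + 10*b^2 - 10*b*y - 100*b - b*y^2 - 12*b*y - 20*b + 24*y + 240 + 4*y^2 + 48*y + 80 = 10*b^2 - 120*b + y^2*(4 - b) + y*(b^2 - 22*b + 72) + 320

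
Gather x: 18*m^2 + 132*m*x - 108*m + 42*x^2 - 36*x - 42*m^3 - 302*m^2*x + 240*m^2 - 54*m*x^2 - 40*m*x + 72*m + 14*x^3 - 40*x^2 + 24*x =-42*m^3 + 258*m^2 - 36*m + 14*x^3 + x^2*(2 - 54*m) + x*(-302*m^2 + 92*m - 12)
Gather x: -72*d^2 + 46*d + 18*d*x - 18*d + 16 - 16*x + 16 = -72*d^2 + 28*d + x*(18*d - 16) + 32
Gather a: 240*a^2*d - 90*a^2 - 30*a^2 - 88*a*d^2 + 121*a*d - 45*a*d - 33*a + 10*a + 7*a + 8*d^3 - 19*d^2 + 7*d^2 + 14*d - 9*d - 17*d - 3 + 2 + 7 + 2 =a^2*(240*d - 120) + a*(-88*d^2 + 76*d - 16) + 8*d^3 - 12*d^2 - 12*d + 8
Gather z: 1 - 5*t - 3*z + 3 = -5*t - 3*z + 4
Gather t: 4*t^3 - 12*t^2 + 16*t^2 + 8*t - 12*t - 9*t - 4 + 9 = 4*t^3 + 4*t^2 - 13*t + 5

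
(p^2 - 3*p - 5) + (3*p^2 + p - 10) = 4*p^2 - 2*p - 15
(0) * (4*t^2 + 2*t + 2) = 0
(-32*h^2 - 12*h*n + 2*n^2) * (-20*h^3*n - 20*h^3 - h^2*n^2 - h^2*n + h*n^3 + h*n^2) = 640*h^5*n + 640*h^5 + 272*h^4*n^2 + 272*h^4*n - 60*h^3*n^3 - 60*h^3*n^2 - 14*h^2*n^4 - 14*h^2*n^3 + 2*h*n^5 + 2*h*n^4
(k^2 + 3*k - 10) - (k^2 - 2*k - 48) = 5*k + 38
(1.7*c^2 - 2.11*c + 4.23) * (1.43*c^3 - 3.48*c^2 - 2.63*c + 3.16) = 2.431*c^5 - 8.9333*c^4 + 8.9207*c^3 - 3.7991*c^2 - 17.7925*c + 13.3668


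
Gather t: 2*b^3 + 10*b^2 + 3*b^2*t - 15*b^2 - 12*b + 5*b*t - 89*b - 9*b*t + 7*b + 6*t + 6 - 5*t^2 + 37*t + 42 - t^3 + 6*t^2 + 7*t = 2*b^3 - 5*b^2 - 94*b - t^3 + t^2 + t*(3*b^2 - 4*b + 50) + 48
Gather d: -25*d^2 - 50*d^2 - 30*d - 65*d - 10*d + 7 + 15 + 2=-75*d^2 - 105*d + 24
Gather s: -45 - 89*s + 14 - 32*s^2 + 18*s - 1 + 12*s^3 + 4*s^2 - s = 12*s^3 - 28*s^2 - 72*s - 32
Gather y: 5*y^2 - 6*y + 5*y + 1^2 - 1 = 5*y^2 - y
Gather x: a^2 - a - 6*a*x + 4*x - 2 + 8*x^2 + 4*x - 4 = a^2 - a + 8*x^2 + x*(8 - 6*a) - 6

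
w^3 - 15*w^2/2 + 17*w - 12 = (w - 4)*(w - 2)*(w - 3/2)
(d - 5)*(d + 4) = d^2 - d - 20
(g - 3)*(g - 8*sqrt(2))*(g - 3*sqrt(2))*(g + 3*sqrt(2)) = g^4 - 8*sqrt(2)*g^3 - 3*g^3 - 18*g^2 + 24*sqrt(2)*g^2 + 54*g + 144*sqrt(2)*g - 432*sqrt(2)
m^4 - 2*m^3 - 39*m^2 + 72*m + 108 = (m - 6)*(m - 3)*(m + 1)*(m + 6)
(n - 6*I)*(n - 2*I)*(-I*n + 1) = -I*n^3 - 7*n^2 + 4*I*n - 12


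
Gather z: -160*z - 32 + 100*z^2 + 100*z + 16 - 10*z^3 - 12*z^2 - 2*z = -10*z^3 + 88*z^2 - 62*z - 16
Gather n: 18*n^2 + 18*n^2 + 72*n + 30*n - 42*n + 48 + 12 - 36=36*n^2 + 60*n + 24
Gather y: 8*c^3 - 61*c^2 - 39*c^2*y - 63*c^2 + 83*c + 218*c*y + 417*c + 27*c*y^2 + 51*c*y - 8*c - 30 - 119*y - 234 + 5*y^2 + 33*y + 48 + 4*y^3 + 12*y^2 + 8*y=8*c^3 - 124*c^2 + 492*c + 4*y^3 + y^2*(27*c + 17) + y*(-39*c^2 + 269*c - 78) - 216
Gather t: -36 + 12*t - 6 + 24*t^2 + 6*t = 24*t^2 + 18*t - 42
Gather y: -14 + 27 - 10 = 3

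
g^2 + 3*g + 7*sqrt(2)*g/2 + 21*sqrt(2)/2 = (g + 3)*(g + 7*sqrt(2)/2)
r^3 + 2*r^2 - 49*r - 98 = (r - 7)*(r + 2)*(r + 7)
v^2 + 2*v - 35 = (v - 5)*(v + 7)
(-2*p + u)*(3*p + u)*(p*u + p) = -6*p^3*u - 6*p^3 + p^2*u^2 + p^2*u + p*u^3 + p*u^2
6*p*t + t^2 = t*(6*p + t)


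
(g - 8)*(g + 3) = g^2 - 5*g - 24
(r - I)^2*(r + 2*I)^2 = r^4 + 2*I*r^3 + 3*r^2 + 4*I*r + 4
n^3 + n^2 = n^2*(n + 1)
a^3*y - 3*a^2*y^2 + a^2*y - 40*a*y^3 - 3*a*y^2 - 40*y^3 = (a - 8*y)*(a + 5*y)*(a*y + y)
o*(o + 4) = o^2 + 4*o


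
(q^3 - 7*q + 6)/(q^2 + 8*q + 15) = (q^2 - 3*q + 2)/(q + 5)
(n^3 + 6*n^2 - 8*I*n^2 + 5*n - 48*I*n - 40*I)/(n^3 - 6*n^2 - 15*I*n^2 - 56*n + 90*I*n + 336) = (n^2 + 6*n + 5)/(n^2 - n*(6 + 7*I) + 42*I)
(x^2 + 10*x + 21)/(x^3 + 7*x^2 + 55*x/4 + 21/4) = 4*(x + 7)/(4*x^2 + 16*x + 7)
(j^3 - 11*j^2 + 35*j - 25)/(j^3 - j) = (j^2 - 10*j + 25)/(j*(j + 1))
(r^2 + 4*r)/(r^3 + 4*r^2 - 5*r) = (r + 4)/(r^2 + 4*r - 5)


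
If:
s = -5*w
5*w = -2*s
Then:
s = 0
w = 0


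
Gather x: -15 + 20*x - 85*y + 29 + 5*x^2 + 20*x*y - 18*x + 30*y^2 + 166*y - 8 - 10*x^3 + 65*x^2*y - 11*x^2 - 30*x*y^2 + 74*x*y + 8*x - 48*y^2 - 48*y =-10*x^3 + x^2*(65*y - 6) + x*(-30*y^2 + 94*y + 10) - 18*y^2 + 33*y + 6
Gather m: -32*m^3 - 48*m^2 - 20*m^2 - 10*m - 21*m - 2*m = -32*m^3 - 68*m^2 - 33*m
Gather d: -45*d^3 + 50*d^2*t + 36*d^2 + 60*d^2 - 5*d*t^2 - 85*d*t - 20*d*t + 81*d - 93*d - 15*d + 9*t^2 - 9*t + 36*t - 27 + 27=-45*d^3 + d^2*(50*t + 96) + d*(-5*t^2 - 105*t - 27) + 9*t^2 + 27*t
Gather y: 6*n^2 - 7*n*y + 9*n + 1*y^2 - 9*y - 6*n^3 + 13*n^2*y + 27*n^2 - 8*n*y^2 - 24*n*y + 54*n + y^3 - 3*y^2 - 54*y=-6*n^3 + 33*n^2 + 63*n + y^3 + y^2*(-8*n - 2) + y*(13*n^2 - 31*n - 63)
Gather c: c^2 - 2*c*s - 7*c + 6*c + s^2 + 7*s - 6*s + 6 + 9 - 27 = c^2 + c*(-2*s - 1) + s^2 + s - 12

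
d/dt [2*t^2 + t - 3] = 4*t + 1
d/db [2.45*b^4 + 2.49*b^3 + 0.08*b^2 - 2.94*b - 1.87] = 9.8*b^3 + 7.47*b^2 + 0.16*b - 2.94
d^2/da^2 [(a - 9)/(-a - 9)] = 36/(a + 9)^3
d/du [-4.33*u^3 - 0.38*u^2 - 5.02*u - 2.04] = -12.99*u^2 - 0.76*u - 5.02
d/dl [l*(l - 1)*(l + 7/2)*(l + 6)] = 4*l^3 + 51*l^2/2 + 23*l - 21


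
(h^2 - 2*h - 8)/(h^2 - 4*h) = (h + 2)/h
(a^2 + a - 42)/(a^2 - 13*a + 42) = (a + 7)/(a - 7)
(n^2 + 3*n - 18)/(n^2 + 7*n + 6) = (n - 3)/(n + 1)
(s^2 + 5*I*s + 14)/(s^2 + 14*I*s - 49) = (s - 2*I)/(s + 7*I)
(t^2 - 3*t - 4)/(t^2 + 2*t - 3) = (t^2 - 3*t - 4)/(t^2 + 2*t - 3)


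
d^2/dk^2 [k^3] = 6*k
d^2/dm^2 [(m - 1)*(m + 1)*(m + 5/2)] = 6*m + 5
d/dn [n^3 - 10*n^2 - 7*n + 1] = 3*n^2 - 20*n - 7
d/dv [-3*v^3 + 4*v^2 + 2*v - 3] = -9*v^2 + 8*v + 2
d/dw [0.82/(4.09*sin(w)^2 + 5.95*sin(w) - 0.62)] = -(6.7076*sin(w) + 4.879)*cos(w)/(4.09*sin(w)^2 + 5.95*sin(w) - 0.62)^2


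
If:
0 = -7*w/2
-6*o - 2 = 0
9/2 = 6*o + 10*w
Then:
No Solution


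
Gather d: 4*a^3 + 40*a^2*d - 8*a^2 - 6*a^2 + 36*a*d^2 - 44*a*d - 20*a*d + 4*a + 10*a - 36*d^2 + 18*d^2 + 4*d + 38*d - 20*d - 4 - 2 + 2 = 4*a^3 - 14*a^2 + 14*a + d^2*(36*a - 18) + d*(40*a^2 - 64*a + 22) - 4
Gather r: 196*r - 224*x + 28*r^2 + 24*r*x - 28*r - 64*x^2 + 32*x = 28*r^2 + r*(24*x + 168) - 64*x^2 - 192*x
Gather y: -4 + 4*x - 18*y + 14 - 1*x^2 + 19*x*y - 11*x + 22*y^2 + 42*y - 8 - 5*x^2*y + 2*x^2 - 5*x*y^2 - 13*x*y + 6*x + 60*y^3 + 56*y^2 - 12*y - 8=x^2 - x + 60*y^3 + y^2*(78 - 5*x) + y*(-5*x^2 + 6*x + 12) - 6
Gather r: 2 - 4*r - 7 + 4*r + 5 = 0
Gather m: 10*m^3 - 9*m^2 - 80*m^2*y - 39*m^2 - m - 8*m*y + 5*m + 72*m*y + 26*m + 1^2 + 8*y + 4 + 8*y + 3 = 10*m^3 + m^2*(-80*y - 48) + m*(64*y + 30) + 16*y + 8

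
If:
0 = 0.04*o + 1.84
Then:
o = -46.00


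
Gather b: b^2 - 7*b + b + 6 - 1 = b^2 - 6*b + 5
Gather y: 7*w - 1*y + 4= 7*w - y + 4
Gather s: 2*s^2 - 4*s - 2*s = 2*s^2 - 6*s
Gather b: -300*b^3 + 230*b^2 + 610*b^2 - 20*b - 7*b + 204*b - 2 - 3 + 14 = -300*b^3 + 840*b^2 + 177*b + 9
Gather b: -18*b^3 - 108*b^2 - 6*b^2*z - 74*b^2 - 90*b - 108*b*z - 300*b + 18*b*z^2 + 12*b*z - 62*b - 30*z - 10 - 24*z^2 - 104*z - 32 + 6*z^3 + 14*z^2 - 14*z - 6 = -18*b^3 + b^2*(-6*z - 182) + b*(18*z^2 - 96*z - 452) + 6*z^3 - 10*z^2 - 148*z - 48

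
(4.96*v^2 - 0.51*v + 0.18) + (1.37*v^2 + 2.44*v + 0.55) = 6.33*v^2 + 1.93*v + 0.73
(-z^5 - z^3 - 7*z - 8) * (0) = 0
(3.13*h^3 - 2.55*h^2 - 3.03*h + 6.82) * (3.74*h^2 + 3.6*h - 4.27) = 11.7062*h^5 + 1.731*h^4 - 33.8773*h^3 + 25.4873*h^2 + 37.4901*h - 29.1214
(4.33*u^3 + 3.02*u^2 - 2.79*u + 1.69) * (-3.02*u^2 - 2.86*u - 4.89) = -13.0766*u^5 - 21.5042*u^4 - 21.3851*u^3 - 11.8922*u^2 + 8.8097*u - 8.2641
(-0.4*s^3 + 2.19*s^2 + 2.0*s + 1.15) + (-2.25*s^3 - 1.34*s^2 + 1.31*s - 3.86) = -2.65*s^3 + 0.85*s^2 + 3.31*s - 2.71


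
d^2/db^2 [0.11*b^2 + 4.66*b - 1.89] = 0.220000000000000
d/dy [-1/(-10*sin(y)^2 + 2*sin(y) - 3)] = 2*(1 - 10*sin(y))*cos(y)/(10*sin(y)^2 - 2*sin(y) + 3)^2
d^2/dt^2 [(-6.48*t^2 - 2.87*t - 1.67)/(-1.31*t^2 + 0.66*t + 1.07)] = (1.4210854715202e-14*t^4 + 21.05563*t^3 + 71.693418*t^2 + 15.473982*t + 16.920898)/(2.248091*t^6 - 3.397878*t^5 - 3.796773*t^4 + 5.263236*t^3 + 3.101181*t^2 - 2.266902*t - 1.225043)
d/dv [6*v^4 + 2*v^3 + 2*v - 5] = 24*v^3 + 6*v^2 + 2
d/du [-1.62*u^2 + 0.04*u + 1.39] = 0.04 - 3.24*u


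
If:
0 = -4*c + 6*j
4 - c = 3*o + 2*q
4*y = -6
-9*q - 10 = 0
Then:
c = 56/9 - 3*o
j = 112/27 - 2*o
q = -10/9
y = -3/2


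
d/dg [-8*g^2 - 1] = -16*g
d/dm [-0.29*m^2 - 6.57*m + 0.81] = -0.58*m - 6.57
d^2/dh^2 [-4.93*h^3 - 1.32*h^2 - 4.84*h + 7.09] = -29.58*h - 2.64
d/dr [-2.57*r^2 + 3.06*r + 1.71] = 3.06 - 5.14*r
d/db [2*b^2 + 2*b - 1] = 4*b + 2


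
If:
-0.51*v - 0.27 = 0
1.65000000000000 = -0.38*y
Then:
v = -0.53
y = -4.34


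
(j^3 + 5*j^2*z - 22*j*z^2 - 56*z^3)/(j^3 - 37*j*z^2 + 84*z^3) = (-j - 2*z)/(-j + 3*z)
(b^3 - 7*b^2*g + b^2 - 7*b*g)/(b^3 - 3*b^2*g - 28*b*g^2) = (b + 1)/(b + 4*g)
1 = 1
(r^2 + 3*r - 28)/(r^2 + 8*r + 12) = (r^2 + 3*r - 28)/(r^2 + 8*r + 12)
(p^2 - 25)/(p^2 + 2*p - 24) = (p^2 - 25)/(p^2 + 2*p - 24)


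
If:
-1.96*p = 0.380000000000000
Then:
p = -0.19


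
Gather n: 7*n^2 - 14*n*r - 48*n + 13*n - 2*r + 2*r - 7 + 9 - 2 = 7*n^2 + n*(-14*r - 35)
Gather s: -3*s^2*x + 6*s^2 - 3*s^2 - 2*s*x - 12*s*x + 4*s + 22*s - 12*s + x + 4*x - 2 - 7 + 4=s^2*(3 - 3*x) + s*(14 - 14*x) + 5*x - 5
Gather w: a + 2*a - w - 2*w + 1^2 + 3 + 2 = 3*a - 3*w + 6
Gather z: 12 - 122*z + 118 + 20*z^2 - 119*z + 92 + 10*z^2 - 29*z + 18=30*z^2 - 270*z + 240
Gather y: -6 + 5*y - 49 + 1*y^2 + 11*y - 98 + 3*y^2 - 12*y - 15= 4*y^2 + 4*y - 168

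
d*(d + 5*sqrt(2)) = d^2 + 5*sqrt(2)*d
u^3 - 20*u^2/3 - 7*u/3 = u*(u - 7)*(u + 1/3)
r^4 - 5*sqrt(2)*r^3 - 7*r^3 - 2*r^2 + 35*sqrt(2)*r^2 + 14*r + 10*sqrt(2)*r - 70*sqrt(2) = (r - 7)*(r - 5*sqrt(2))*(r - sqrt(2))*(r + sqrt(2))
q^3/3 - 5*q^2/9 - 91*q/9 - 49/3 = (q/3 + 1)*(q - 7)*(q + 7/3)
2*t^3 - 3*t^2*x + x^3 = (-t + x)^2*(2*t + x)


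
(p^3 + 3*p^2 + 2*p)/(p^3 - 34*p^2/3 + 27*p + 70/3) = 3*p*(p^2 + 3*p + 2)/(3*p^3 - 34*p^2 + 81*p + 70)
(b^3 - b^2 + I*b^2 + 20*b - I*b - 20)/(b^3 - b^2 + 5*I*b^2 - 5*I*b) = (b - 4*I)/b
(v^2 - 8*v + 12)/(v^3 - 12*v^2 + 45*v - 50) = (v - 6)/(v^2 - 10*v + 25)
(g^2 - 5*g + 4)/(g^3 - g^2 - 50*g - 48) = (-g^2 + 5*g - 4)/(-g^3 + g^2 + 50*g + 48)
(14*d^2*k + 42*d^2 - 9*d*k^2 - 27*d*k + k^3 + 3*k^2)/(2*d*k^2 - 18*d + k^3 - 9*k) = (14*d^2 - 9*d*k + k^2)/(2*d*k - 6*d + k^2 - 3*k)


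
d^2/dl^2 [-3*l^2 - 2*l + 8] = -6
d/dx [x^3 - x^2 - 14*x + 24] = 3*x^2 - 2*x - 14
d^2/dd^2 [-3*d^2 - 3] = -6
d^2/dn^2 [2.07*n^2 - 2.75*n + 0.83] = 4.14000000000000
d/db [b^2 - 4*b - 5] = 2*b - 4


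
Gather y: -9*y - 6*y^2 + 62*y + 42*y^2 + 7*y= 36*y^2 + 60*y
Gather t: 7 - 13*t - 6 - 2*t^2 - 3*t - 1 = -2*t^2 - 16*t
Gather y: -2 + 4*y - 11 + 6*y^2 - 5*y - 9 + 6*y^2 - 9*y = 12*y^2 - 10*y - 22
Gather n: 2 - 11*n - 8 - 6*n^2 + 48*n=-6*n^2 + 37*n - 6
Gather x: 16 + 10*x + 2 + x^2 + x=x^2 + 11*x + 18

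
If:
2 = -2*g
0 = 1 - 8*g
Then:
No Solution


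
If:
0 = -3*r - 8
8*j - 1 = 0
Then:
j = 1/8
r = -8/3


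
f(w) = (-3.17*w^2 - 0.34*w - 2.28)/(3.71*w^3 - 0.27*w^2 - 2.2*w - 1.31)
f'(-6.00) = 0.02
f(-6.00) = 0.14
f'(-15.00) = 0.00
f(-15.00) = 0.06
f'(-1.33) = 1.28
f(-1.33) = 0.98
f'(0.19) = -0.69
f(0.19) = 1.44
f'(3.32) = 0.12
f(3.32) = -0.31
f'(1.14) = 39.16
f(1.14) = -5.11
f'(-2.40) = 0.22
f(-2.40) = 0.40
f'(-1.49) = 0.89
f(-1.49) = 0.81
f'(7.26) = 0.02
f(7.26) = -0.12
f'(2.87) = 0.19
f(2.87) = -0.38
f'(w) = (-6.34*w - 0.34)/(3.71*w^3 - 0.27*w^2 - 2.2*w - 1.31) + (-11.13*w^2 + 0.54*w + 2.2)*(-3.17*w^2 - 0.34*w - 2.28)/(3.71*w^3 - 0.27*w^2 - 2.2*w - 1.31)^2 = (11.7607*w^4 + 2.5228*w^3 + 32.2586*w^2 + 7.0742*w - 4.5706)/(13.7641*w^6 - 2.0034*w^5 - 16.2511*w^4 - 8.5322*w^3 + 5.5474*w^2 + 5.764*w + 1.7161)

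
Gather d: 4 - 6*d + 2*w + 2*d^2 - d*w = 2*d^2 + d*(-w - 6) + 2*w + 4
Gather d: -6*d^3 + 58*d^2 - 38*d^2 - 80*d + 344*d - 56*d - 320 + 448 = -6*d^3 + 20*d^2 + 208*d + 128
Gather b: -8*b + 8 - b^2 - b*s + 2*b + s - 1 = -b^2 + b*(-s - 6) + s + 7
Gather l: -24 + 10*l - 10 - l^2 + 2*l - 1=-l^2 + 12*l - 35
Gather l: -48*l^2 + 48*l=-48*l^2 + 48*l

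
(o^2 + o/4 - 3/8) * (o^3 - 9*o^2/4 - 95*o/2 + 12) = o^5 - 2*o^4 - 775*o^3/16 + 31*o^2/32 + 333*o/16 - 9/2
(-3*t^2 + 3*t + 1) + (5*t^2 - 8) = 2*t^2 + 3*t - 7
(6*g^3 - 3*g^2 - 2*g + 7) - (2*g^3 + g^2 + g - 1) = 4*g^3 - 4*g^2 - 3*g + 8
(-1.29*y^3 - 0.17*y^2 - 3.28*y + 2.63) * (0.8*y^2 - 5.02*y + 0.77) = -1.032*y^5 + 6.3398*y^4 - 2.7639*y^3 + 18.4387*y^2 - 15.7282*y + 2.0251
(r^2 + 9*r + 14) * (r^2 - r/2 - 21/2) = r^4 + 17*r^3/2 - r^2 - 203*r/2 - 147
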